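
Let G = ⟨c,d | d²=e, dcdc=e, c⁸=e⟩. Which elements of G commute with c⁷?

⟨c⁷⟩ ⊆ C_G(c⁷) since powers of c⁷ commute with c⁷; so |C_G(c⁷)| ≥ |⟨c⁷⟩| = 8.
By orbit–stabilizer, |C_G(c⁷)| = |G| / |conj. class of c⁷| = 16 / 2 = 8.
The 8 elements commuting with c⁷ are {e, c, c², c³, c⁴, c⁵, c⁶, c⁷}.

Answer: {e, c, c², c³, c⁴, c⁵, c⁶, c⁷}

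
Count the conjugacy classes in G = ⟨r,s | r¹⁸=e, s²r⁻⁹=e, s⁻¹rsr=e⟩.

The conjugacy classes (representative and size) are:
  [e] (size 1), [r¹⁷] (size 2), [r¹⁶] (size 2), [r³] (size 2), [r¹⁴] (size 2), [r¹³] (size 2), [r¹²] (size 2), [r¹¹] (size 2), [r¹⁰] (size 2), [r⁹] (size 1), [r⁸s] (size 9), [rs] (size 9).
Class equation: 1 + 2 + 2 + 2 + 2 + 2 + 2 + 2 + 2 + 1 + 9 + 9 = 36 = |G|. So G has 12 conjugacy classes.

Answer: 12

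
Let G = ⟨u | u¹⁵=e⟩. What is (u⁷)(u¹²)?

Compute (u⁷) · (u¹²) by multiplying left to right and reducing via the relations at each step:
  (u⁷) · u¹² = u⁴

Answer: u⁴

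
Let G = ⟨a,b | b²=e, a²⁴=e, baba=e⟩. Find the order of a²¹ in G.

Compute successive powers until reaching e:
  (a²¹)¹ = a²¹, (a²¹)² = a¹⁸, (a²¹)³ = a¹⁵, (a²¹)⁴ = a¹², (a²¹)⁵ = a⁹, (a²¹)⁶ = a⁶, (a²¹)⁷ = a³, (a²¹)⁸ = e.
The smallest positive k with (a²¹)ᵏ = e is 8.

Answer: 8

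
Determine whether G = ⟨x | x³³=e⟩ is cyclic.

|G| = 33. The element x has order 33 (its powers give 33 distinct elements), so ⟨x⟩ = G and G is cyclic.

Answer: Yes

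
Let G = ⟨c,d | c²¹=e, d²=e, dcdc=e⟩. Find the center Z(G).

An element z ∈ Z(G) iff z commutes with every generator.
For example e is central: e·c = c = c·e; e·d = d = d·e.
Whereas c ∉ Z(G) since c·d = cd ≠ c²⁰d = d·c.
Checking each of the 42 elements this way gives Z(G) = {e}, of order 1.

Answer: {e}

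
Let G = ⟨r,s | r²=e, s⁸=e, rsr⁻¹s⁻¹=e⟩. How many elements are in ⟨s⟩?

|⟨s⟩| equals the order of s. Compute successive powers until reaching e:
  s¹ = s, s² = s², s³ = s³, s⁴ = s⁴, s⁵ = s⁵, s⁶ = s⁶, s⁷ = s⁷, s⁸ = e.
The smallest positive k with sᵏ = e is 8, so |⟨s⟩| = 8.

Answer: 8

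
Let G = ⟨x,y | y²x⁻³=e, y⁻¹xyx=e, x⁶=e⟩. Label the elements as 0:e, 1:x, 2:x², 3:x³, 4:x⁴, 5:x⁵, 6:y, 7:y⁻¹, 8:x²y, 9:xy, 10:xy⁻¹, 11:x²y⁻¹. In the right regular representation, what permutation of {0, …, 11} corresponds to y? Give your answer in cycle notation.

(0 6 3 7)(1 9 4 10)(2 8 5 11)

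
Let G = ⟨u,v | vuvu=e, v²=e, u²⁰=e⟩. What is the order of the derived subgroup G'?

G' = [G, G] is generated by all commutators. The generator-pair commutators are: [u, v] = u².
The subgroup they normally generate is {e, u², u⁴, u⁶, u⁸, u¹⁰, u¹², u¹⁴, u¹⁶, u¹⁸}, of order 10.
Check: |G/G'| = 40/10 = 4 is the order of the abelianisation.

Answer: 10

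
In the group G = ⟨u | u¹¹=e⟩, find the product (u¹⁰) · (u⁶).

Compute (u¹⁰) · (u⁶) by multiplying left to right and reducing via the relations at each step:
  (u¹⁰) · u⁶ = u⁵

Answer: u⁵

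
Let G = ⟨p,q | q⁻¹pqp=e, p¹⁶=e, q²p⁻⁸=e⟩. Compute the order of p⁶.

Compute successive powers until reaching e:
  (p⁶)¹ = p⁶, (p⁶)² = p¹², (p⁶)³ = p², (p⁶)⁴ = p⁸, (p⁶)⁵ = p¹⁴, (p⁶)⁶ = p⁴, (p⁶)⁷ = p¹⁰, (p⁶)⁸ = e.
The smallest positive k with (p⁶)ᵏ = e is 8.

Answer: 8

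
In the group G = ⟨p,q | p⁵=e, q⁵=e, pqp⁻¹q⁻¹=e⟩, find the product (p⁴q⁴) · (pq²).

Compute (p⁴q⁴) · (pq²) by multiplying left to right and reducing via the relations at each step:
  (p⁴q⁴) · p = q⁴
  (q⁴) · q² = q

Answer: q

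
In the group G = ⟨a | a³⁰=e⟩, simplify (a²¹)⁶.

Compute successive powers of (a²¹), reducing at each step:
  (a²¹)²: (a²¹) · a²¹ = a¹²
  (a²¹)³: (a¹²) · a²¹ = a³
  (a²¹)⁴: (a³) · a²¹ = a²⁴
  (a²¹)⁵: (a²⁴) · a²¹ = a¹⁵
  (a²¹)⁶: (a¹⁵) · a²¹ = a⁶

Answer: a⁶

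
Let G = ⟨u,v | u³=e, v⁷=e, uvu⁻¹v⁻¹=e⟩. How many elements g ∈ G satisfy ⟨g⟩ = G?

G is cyclic of order 21. An element generates G iff its order is 21, and a cyclic group of order 21 has exactly φ(21) = 12 such elements.

Answer: 12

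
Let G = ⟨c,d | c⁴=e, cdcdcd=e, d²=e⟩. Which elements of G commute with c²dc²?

⟨c²dc²⟩ ⊆ C_G(c²dc²) since powers of c²dc² commute with c²dc²; so |C_G(c²dc²)| ≥ |⟨c²dc²⟩| = 2.
By orbit–stabilizer, |C_G(c²dc²)| = |G| / |conj. class of c²dc²| = 24 / 6 = 4.
The 4 elements commuting with c²dc² are {e, d, c²dc², c²dc²d}.

Answer: {e, d, c²dc², c²dc²d}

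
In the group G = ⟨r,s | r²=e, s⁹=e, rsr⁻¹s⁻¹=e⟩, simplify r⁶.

Compute successive powers of r, reducing at each step:
  r²: r · r = e
  r³: e · r = r
  r⁴: r · r = e
  r⁵: e · r = r
  r⁶: r · r = e

Answer: e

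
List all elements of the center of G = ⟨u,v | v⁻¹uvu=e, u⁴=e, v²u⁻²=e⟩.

An element z ∈ Z(G) iff z commutes with every generator.
For example u² is central: (u²)·u = u³ = u·(u²); (u²)·v = v⁻¹ = v·(u²).
Whereas u ∉ Z(G) since u·v = uv ≠ uv⁻¹ = v·u.
Checking each of the 8 elements this way gives Z(G) = {e, u²}, of order 2.

Answer: {e, u²}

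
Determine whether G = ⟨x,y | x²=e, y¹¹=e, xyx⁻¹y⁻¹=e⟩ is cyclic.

|G| = 22. The element xy has order 22 (its powers give 22 distinct elements), so ⟨xy⟩ = G and G is cyclic.

Answer: Yes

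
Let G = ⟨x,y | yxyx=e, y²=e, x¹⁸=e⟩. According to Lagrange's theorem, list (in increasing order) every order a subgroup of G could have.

|G| = 36 = 2² · 3². By Lagrange's theorem the order of any subgroup divides 36; the divisors of 36 are 1, 2, 3, 4, 6, 9, 12, 18, 36.

Answer: 1, 2, 3, 4, 6, 9, 12, 18, 36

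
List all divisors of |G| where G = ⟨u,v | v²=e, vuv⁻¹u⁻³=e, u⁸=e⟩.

|G| = 16 = 2⁴. By Lagrange's theorem the order of any subgroup divides 16; the divisors of 16 are 1, 2, 4, 8, 16.

Answer: 1, 2, 4, 8, 16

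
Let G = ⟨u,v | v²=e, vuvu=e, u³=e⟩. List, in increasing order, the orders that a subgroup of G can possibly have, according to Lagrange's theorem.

|G| = 6 = 2 · 3. By Lagrange's theorem the order of any subgroup divides 6; the divisors of 6 are 1, 2, 3, 6.

Answer: 1, 2, 3, 6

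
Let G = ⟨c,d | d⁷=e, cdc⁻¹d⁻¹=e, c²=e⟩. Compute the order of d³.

Compute successive powers until reaching e:
  (d³)¹ = d³, (d³)² = d⁶, (d³)³ = d², (d³)⁴ = d⁵, (d³)⁵ = d, (d³)⁶ = d⁴, (d³)⁷ = e.
The smallest positive k with (d³)ᵏ = e is 7.

Answer: 7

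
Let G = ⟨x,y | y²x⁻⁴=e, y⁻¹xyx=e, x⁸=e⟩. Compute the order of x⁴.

Compute successive powers until reaching e:
  (x⁴)¹ = x⁴, (x⁴)² = e.
The smallest positive k with (x⁴)ᵏ = e is 2.

Answer: 2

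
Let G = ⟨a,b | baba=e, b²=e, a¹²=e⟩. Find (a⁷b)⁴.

Compute successive powers of (a⁷b), reducing at each step:
  (a⁷b)²: (a⁷b) · a⁷ = b;   b · b = e
  (a⁷b)³: e · a⁷ = a⁷;   (a⁷) · b = a⁷b
  (a⁷b)⁴: (a⁷b) · a⁷ = b;   b · b = e

Answer: e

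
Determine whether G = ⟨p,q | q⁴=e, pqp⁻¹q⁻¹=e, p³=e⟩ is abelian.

Each pair of generators commutes: p·q = pq = q·p. Since the generators pairwise commute, every element of G commutes with every other, so G is abelian.

Answer: Yes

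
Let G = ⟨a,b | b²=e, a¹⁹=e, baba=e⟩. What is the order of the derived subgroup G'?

G' = [G, G] is generated by all commutators. The generator-pair commutators are: [a, b] = a².
The subgroup they normally generate is {e, a, a², a³, a⁴, a⁵, a⁶, a⁷, a⁸, a⁹, a¹⁰, a¹¹, a¹², a¹³, a¹⁴, a¹⁵, a¹⁶, a¹⁷, a¹⁸}, of order 19.
Check: |G/G'| = 38/19 = 2 is the order of the abelianisation.

Answer: 19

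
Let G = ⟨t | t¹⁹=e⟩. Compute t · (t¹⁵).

Compute t · (t¹⁵) by multiplying left to right and reducing via the relations at each step:
  t · t¹⁵ = t¹⁶

Answer: t¹⁶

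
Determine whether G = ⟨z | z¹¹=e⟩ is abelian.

G has a single generator, so G is cyclic and hence abelian.

Answer: Yes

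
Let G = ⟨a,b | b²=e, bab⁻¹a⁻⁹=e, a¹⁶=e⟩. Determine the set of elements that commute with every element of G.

An element z ∈ Z(G) iff z commutes with every generator.
For example a² is central: (a²)·a = a³ = a·(a²); (a²)·b = a²b = b·(a²).
Whereas a ∉ Z(G) since a·b = ab ≠ a⁹b = b·a.
Checking each of the 32 elements this way gives Z(G) = {e, a², a⁴, a⁶, a⁸, a¹⁰, a¹², a¹⁴}, of order 8.

Answer: {e, a², a⁴, a⁶, a⁸, a¹⁰, a¹², a¹⁴}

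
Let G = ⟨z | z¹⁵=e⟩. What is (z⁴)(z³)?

Compute (z⁴) · (z³) by multiplying left to right and reducing via the relations at each step:
  (z⁴) · z³ = z⁷

Answer: z⁷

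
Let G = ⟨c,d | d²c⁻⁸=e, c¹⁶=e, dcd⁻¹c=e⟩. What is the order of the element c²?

Compute successive powers until reaching e:
  (c²)¹ = c², (c²)² = c⁴, (c²)³ = c⁶, (c²)⁴ = c⁸, (c²)⁵ = c¹⁰, (c²)⁶ = c¹², (c²)⁷ = c¹⁴, (c²)⁸ = e.
The smallest positive k with (c²)ᵏ = e is 8.

Answer: 8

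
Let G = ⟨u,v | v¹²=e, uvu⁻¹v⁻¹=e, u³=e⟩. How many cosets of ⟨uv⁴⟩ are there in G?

First find ord(uv⁴) by computing successive powers:
  (uv⁴)¹ = uv⁴, (uv⁴)² = u²v⁸, (uv⁴)³ = e.
So |⟨uv⁴⟩| = ord(uv⁴) = 3. With |G| = 36, by Lagrange [G : ⟨uv⁴⟩] = 36/3 = 12.

Answer: 12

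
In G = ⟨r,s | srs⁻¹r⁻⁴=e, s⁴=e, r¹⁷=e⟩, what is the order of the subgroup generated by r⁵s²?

|⟨r⁵s²⟩| equals the order of r⁵s². Compute successive powers until reaching e:
  (r⁵s²)¹ = r⁵s², (r⁵s²)² = e.
The smallest positive k with (r⁵s²)ᵏ = e is 2, so |⟨r⁵s²⟩| = 2.

Answer: 2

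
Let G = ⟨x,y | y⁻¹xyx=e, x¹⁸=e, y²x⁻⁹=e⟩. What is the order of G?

Enumerate words in the generators, reducing via the relations: the distinct elements are
  {e, x, y, xy, x², x³, x⁴, x⁵, x⁶, x⁷, x⁸, x⁹, x²y, x³y, x¹², x¹³, x¹¹, x¹⁰, x¹⁴, x¹⁵, x¹⁶, x¹⁷, x⁴y, x⁵y, x⁶y, x⁷y, x⁸y, y⁻¹, xy⁻¹, x²y⁻¹, x³y⁻¹, x⁴y⁻¹, x⁵y⁻¹, x⁶y⁻¹, x⁷y⁻¹, x⁸y⁻¹}.
No further products give new elements, so |G| = 36.

Answer: 36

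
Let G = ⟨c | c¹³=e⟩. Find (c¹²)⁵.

Compute successive powers of (c¹²), reducing at each step:
  (c¹²)²: (c¹²) · c¹² = c¹¹
  (c¹²)³: (c¹¹) · c¹² = c¹⁰
  (c¹²)⁴: (c¹⁰) · c¹² = c⁹
  (c¹²)⁵: (c⁹) · c¹² = c⁸

Answer: c⁸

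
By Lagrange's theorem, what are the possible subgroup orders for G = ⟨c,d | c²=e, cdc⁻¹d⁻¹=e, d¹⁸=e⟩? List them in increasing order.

|G| = 36 = 2² · 3². By Lagrange's theorem the order of any subgroup divides 36; the divisors of 36 are 1, 2, 3, 4, 6, 9, 12, 18, 36.

Answer: 1, 2, 3, 4, 6, 9, 12, 18, 36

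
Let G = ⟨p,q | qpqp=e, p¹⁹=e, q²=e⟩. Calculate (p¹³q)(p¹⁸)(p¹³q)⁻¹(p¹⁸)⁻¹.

[(p¹³q), (p¹⁸)] = (p¹³q)·(p¹⁸)·(p¹³q)⁻¹·(p¹⁸)⁻¹.
  (p¹³q) · (p¹⁸) = p¹⁴q
  (p¹⁴q) · (p¹³q) = p
  p · p = p²

Answer: p²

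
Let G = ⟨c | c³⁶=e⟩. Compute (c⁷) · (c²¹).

Compute (c⁷) · (c²¹) by multiplying left to right and reducing via the relations at each step:
  (c⁷) · c²¹ = c²⁸

Answer: c²⁸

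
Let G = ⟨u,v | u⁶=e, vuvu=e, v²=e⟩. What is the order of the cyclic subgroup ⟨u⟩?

|⟨u⟩| equals the order of u. Compute successive powers until reaching e:
  u¹ = u, u² = u², u³ = u³, u⁴ = u⁴, u⁵ = u⁵, u⁶ = e.
The smallest positive k with uᵏ = e is 6, so |⟨u⟩| = 6.

Answer: 6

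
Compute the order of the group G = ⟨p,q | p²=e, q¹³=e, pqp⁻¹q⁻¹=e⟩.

Enumerate words in the generators, reducing via the relations: the distinct elements are
  {e, p, q, pq, q², q³, q⁴, q⁵, q⁶, q⁷, q⁸, q⁹, pq², pq³, pq⁴, pq⁵, pq⁶, pq⁷, pq⁸, pq⁹, q¹², q¹¹, q¹⁰, pq¹², pq¹¹, pq¹⁰}.
No further products give new elements, so |G| = 26.

Answer: 26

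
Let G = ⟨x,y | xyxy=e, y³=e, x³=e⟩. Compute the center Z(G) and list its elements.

An element z ∈ Z(G) iff z commutes with every generator.
For example e is central: e·x = x = x·e; e·y = y = y·e.
Whereas x ∉ Z(G) since x·y = xy ≠ x²y² = y·x.
Checking each of the 12 elements this way gives Z(G) = {e}, of order 1.

Answer: {e}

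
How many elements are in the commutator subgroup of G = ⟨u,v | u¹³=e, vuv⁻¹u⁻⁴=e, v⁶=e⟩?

G' = [G, G] is generated by all commutators. The generator-pair commutators are: [u, v] = u¹⁰.
The subgroup they normally generate is {e, u, u², u³, u⁴, u⁵, u⁶, u⁷, u⁸, u⁹, u¹⁰, u¹¹, u¹²}, of order 13.
Check: |G/G'| = 78/13 = 6 is the order of the abelianisation.

Answer: 13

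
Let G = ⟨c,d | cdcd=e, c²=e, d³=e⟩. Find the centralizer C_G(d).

⟨d⟩ ⊆ C_G(d) since powers of d commute with d; so |C_G(d)| ≥ |⟨d⟩| = 3.
By orbit–stabilizer, |C_G(d)| = |G| / |conj. class of d| = 6 / 2 = 3.
The 3 elements commuting with d are {e, d, d²}.

Answer: {e, d, d²}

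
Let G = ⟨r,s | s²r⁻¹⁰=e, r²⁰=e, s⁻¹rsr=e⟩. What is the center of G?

An element z ∈ Z(G) iff z commutes with every generator.
For example r¹⁰ is central: (r¹⁰)·r = r¹¹ = r·(r¹⁰); (r¹⁰)·s = s⁻¹ = s·(r¹⁰).
Whereas r ∉ Z(G) since r·s = rs ≠ r⁹s⁻¹ = s·r.
Checking each of the 40 elements this way gives Z(G) = {e, r¹⁰}, of order 2.

Answer: {e, r¹⁰}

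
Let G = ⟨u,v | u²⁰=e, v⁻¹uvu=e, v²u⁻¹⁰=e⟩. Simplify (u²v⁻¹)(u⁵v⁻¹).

Compute (u²v⁻¹) · (u⁵v⁻¹) by multiplying left to right and reducing via the relations at each step:
  (u²v⁻¹) · u⁵ = u⁷v
  (u⁷v) · v⁻¹ = u⁷

Answer: u⁷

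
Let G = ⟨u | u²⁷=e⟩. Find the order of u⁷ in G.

Compute successive powers until reaching e:
  (u⁷)¹ = u⁷, (u⁷)² = u¹⁴, (u⁷)³ = u²¹, (u⁷)⁴ = u, (u⁷)⁵ = u⁸, (u⁷)⁶ = u¹⁵, (u⁷)⁷ = u²², (u⁷)⁸ = u², (u⁷)⁹ = u⁹, (u⁷)¹⁰ = u¹⁶, (u⁷)¹¹ = u²³, (u⁷)¹² = u³, (u⁷)¹³ = u¹⁰, (u⁷)¹⁴ = u¹⁷, (u⁷)¹⁵ = u²⁴, (u⁷)¹⁶ = u⁴, (u⁷)¹⁷ = u¹¹, (u⁷)¹⁸ = u¹⁸, (u⁷)¹⁹ = u²⁵, (u⁷)²⁰ = u⁵, (u⁷)²¹ = u¹², (u⁷)²² = u¹⁹, (u⁷)²³ = u²⁶, (u⁷)²⁴ = u⁶, (u⁷)²⁵ = u¹³, (u⁷)²⁶ = u²⁰, (u⁷)²⁷ = e.
The smallest positive k with (u⁷)ᵏ = e is 27.

Answer: 27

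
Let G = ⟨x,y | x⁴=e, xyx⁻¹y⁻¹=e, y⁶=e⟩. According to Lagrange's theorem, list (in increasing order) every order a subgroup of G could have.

|G| = 24 = 2³ · 3. By Lagrange's theorem the order of any subgroup divides 24; the divisors of 24 are 1, 2, 3, 4, 6, 8, 12, 24.

Answer: 1, 2, 3, 4, 6, 8, 12, 24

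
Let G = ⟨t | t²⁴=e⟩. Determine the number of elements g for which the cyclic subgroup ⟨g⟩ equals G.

G is cyclic of order 24. An element generates G iff its order is 24, and a cyclic group of order 24 has exactly φ(24) = 8 such elements.

Answer: 8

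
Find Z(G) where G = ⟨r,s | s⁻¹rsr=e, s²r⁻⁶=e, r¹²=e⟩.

An element z ∈ Z(G) iff z commutes with every generator.
For example r⁶ is central: (r⁶)·r = r⁷ = r·(r⁶); (r⁶)·s = s⁻¹ = s·(r⁶).
Whereas r ∉ Z(G) since r·s = rs ≠ r⁵s⁻¹ = s·r.
Checking each of the 24 elements this way gives Z(G) = {e, r⁶}, of order 2.

Answer: {e, r⁶}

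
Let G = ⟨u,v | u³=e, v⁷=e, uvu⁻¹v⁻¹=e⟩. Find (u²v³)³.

Compute successive powers of (u²v³), reducing at each step:
  (u²v³)²: (u²v³) · u² = uv³;   (uv³) · v³ = uv⁶
  (u²v³)³: (uv⁶) · u² = v⁶;   (v⁶) · v³ = v²

Answer: v²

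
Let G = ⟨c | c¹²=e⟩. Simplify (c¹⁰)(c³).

Compute (c¹⁰) · (c³) by multiplying left to right and reducing via the relations at each step:
  (c¹⁰) · c³ = c

Answer: c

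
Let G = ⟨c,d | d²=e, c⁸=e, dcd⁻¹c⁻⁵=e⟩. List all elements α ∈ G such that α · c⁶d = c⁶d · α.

⟨c⁶d⟩ ⊆ C_G(c⁶d) since powers of c⁶d commute with c⁶d; so |C_G(c⁶d)| ≥ |⟨c⁶d⟩| = 4.
By orbit–stabilizer, |C_G(c⁶d)| = |G| / |conj. class of c⁶d| = 16 / 2 = 8.
The 8 elements commuting with c⁶d are {e, c², c⁴, c⁶, d, c⁶d, c²d, c⁴d}.

Answer: {e, c², c⁴, c⁶, d, c⁶d, c²d, c⁴d}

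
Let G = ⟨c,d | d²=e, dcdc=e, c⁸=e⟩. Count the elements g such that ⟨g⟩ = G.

⟨g⟩ = G would require ord(g) = |G| = 16, but the maximum element order in G is 8 < 16. So G is not cyclic and no single element generates it: the count is 0.

Answer: 0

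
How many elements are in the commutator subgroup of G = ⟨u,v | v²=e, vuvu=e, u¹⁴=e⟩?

G' = [G, G] is generated by all commutators. The generator-pair commutators are: [u, v] = u².
The subgroup they normally generate is {e, u², u⁴, u⁶, u⁸, u¹⁰, u¹²}, of order 7.
Check: |G/G'| = 28/7 = 4 is the order of the abelianisation.

Answer: 7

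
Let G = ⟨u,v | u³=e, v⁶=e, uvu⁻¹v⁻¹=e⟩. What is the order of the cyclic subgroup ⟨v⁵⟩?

|⟨v⁵⟩| equals the order of v⁵. Compute successive powers until reaching e:
  (v⁵)¹ = v⁵, (v⁵)² = v⁴, (v⁵)³ = v³, (v⁵)⁴ = v², (v⁵)⁵ = v, (v⁵)⁶ = e.
The smallest positive k with (v⁵)ᵏ = e is 6, so |⟨v⁵⟩| = 6.

Answer: 6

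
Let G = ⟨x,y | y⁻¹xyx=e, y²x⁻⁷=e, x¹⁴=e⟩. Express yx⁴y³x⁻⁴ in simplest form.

Multiply left to right, reducing at each step:
  y · x⁴ = x³y⁻¹
  (x³y⁻¹) · y³ = x¹⁰
  (x¹⁰) · x⁻⁴ = x⁶

Answer: x⁶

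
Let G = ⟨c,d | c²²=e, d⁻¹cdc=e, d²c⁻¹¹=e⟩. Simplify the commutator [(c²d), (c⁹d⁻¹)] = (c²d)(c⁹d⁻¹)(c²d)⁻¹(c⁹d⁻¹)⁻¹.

[(c²d), (c⁹d⁻¹)] = (c²d)·(c⁹d⁻¹)·(c²d)⁻¹·(c⁹d⁻¹)⁻¹.
  (c²d) · (c⁹d⁻¹) = c¹⁵
  (c¹⁵) · (c²d⁻¹) = c⁶d
  (c⁶d) · (c⁹d) = c⁸

Answer: c⁸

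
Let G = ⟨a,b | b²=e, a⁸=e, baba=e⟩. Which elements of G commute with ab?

⟨ab⟩ ⊆ C_G(ab) since powers of ab commute with ab; so |C_G(ab)| ≥ |⟨ab⟩| = 2.
By orbit–stabilizer, |C_G(ab)| = |G| / |conj. class of ab| = 16 / 4 = 4.
The 4 elements commuting with ab are {e, a⁴, ab, a⁵b}.

Answer: {e, a⁴, ab, a⁵b}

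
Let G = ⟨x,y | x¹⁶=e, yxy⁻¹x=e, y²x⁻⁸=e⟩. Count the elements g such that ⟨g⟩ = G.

⟨g⟩ = G would require ord(g) = |G| = 32, but the maximum element order in G is 16 < 32. So G is not cyclic and no single element generates it: the count is 0.

Answer: 0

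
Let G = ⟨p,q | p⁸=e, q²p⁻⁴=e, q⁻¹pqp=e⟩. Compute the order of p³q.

Compute successive powers until reaching e:
  (p³q)¹ = p³q, (p³q)² = p⁴, (p³q)³ = p³q⁻¹, (p³q)⁴ = e.
The smallest positive k with (p³q)ᵏ = e is 4.

Answer: 4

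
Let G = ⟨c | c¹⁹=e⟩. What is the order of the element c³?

Compute successive powers until reaching e:
  (c³)¹ = c³, (c³)² = c⁶, (c³)³ = c⁹, (c³)⁴ = c¹², (c³)⁵ = c¹⁵, (c³)⁶ = c¹⁸, (c³)⁷ = c², (c³)⁸ = c⁵, (c³)⁹ = c⁸, (c³)¹⁰ = c¹¹, (c³)¹¹ = c¹⁴, (c³)¹² = c¹⁷, (c³)¹³ = c, (c³)¹⁴ = c⁴, (c³)¹⁵ = c⁷, (c³)¹⁶ = c¹⁰, (c³)¹⁷ = c¹³, (c³)¹⁸ = c¹⁶, (c³)¹⁹ = e.
The smallest positive k with (c³)ᵏ = e is 19.

Answer: 19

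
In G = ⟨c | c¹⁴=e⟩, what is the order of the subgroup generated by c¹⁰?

|⟨c¹⁰⟩| equals the order of c¹⁰. Compute successive powers until reaching e:
  (c¹⁰)¹ = c¹⁰, (c¹⁰)² = c⁶, (c¹⁰)³ = c², (c¹⁰)⁴ = c¹², (c¹⁰)⁵ = c⁸, (c¹⁰)⁶ = c⁴, (c¹⁰)⁷ = e.
The smallest positive k with (c¹⁰)ᵏ = e is 7, so |⟨c¹⁰⟩| = 7.

Answer: 7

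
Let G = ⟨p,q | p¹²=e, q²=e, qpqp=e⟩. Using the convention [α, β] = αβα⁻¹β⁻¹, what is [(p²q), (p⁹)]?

[(p²q), (p⁹)] = (p²q)·(p⁹)·(p²q)⁻¹·(p⁹)⁻¹.
  (p²q) · (p⁹) = p⁵q
  (p⁵q) · (p²q) = p³
  (p³) · (p³) = p⁶

Answer: p⁶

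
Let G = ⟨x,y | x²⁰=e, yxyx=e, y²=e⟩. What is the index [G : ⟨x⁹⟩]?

First find ord(x⁹) by computing successive powers:
  (x⁹)¹ = x⁹, (x⁹)² = x¹⁸, (x⁹)³ = x⁷, (x⁹)⁴ = x¹⁶, (x⁹)⁵ = x⁵, (x⁹)⁶ = x¹⁴, (x⁹)⁷ = x³, (x⁹)⁸ = x¹², (x⁹)⁹ = x, (x⁹)¹⁰ = x¹⁰, (x⁹)¹¹ = x¹⁹, (x⁹)¹² = x⁸, (x⁹)¹³ = x¹⁷, (x⁹)¹⁴ = x⁶, (x⁹)¹⁵ = x¹⁵, (x⁹)¹⁶ = x⁴, (x⁹)¹⁷ = x¹³, (x⁹)¹⁸ = x², (x⁹)¹⁹ = x¹¹, (x⁹)²⁰ = e.
So |⟨x⁹⟩| = ord(x⁹) = 20. With |G| = 40, by Lagrange [G : ⟨x⁹⟩] = 40/20 = 2.

Answer: 2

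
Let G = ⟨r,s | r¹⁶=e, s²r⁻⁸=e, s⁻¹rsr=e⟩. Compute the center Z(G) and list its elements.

An element z ∈ Z(G) iff z commutes with every generator.
For example r⁸ is central: (r⁸)·r = r⁹ = r·(r⁸); (r⁸)·s = s⁻¹ = s·(r⁸).
Whereas r ∉ Z(G) since r·s = rs ≠ r⁷s⁻¹ = s·r.
Checking each of the 32 elements this way gives Z(G) = {e, r⁸}, of order 2.

Answer: {e, r⁸}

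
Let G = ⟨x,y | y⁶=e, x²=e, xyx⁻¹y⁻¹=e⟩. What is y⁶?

Compute successive powers of y, reducing at each step:
  y²: y · y = y²
  y³: (y²) · y = y³
  y⁴: (y³) · y = y⁴
  y⁵: (y⁴) · y = y⁵
  y⁶: (y⁵) · y = e

Answer: e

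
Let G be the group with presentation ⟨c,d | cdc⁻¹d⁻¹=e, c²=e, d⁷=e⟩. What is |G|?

Enumerate words in the generators, reducing via the relations: the distinct elements are
  {c, d, e, cd, d², d³, d⁴, d⁵, d⁶, cd², cd³, cd⁴, cd⁵, cd⁶}.
No further products give new elements, so |G| = 14.

Answer: 14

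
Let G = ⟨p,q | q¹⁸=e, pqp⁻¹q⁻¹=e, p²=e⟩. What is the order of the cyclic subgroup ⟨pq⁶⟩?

|⟨pq⁶⟩| equals the order of pq⁶. Compute successive powers until reaching e:
  (pq⁶)¹ = pq⁶, (pq⁶)² = q¹², (pq⁶)³ = p, (pq⁶)⁴ = q⁶, (pq⁶)⁵ = pq¹², (pq⁶)⁶ = e.
The smallest positive k with (pq⁶)ᵏ = e is 6, so |⟨pq⁶⟩| = 6.

Answer: 6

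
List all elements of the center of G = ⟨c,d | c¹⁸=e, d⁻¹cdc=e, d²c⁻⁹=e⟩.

An element z ∈ Z(G) iff z commutes with every generator.
For example c⁹ is central: (c⁹)·c = c¹⁰ = c·(c⁹); (c⁹)·d = d⁻¹ = d·(c⁹).
Whereas c ∉ Z(G) since c·d = cd ≠ c⁸d⁻¹ = d·c.
Checking each of the 36 elements this way gives Z(G) = {e, c⁹}, of order 2.

Answer: {e, c⁹}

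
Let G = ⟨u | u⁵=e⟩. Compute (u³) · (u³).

Compute (u³) · (u³) by multiplying left to right and reducing via the relations at each step:
  (u³) · u³ = u

Answer: u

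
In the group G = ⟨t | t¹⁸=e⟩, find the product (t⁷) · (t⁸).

Compute (t⁷) · (t⁸) by multiplying left to right and reducing via the relations at each step:
  (t⁷) · t⁸ = t¹⁵

Answer: t¹⁵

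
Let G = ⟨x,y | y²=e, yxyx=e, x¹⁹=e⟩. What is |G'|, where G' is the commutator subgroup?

G' = [G, G] is generated by all commutators. The generator-pair commutators are: [x, y] = x².
The subgroup they normally generate is {e, x, x², x³, x⁴, x⁵, x⁶, x⁷, x⁸, x⁹, x¹⁰, x¹¹, x¹², x¹³, x¹⁴, x¹⁵, x¹⁶, x¹⁷, x¹⁸}, of order 19.
Check: |G/G'| = 38/19 = 2 is the order of the abelianisation.

Answer: 19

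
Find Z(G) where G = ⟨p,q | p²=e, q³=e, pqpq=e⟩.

An element z ∈ Z(G) iff z commutes with every generator.
For example e is central: e·p = p = p·e; e·q = q = q·e.
Whereas p ∉ Z(G) since p·q = pq ≠ pq² = q·p.
Checking each of the 6 elements this way gives Z(G) = {e}, of order 1.

Answer: {e}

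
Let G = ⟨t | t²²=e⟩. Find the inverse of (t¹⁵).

The order of (t¹⁵) is 22 (smallest k with (t¹⁵)ᵏ = e), so (t¹⁵)⁻¹ = (t¹⁵)²¹ = t⁷.
Check: (t¹⁵) · (t⁷) → (t¹⁵) · t⁷ = e, giving e as required.

Answer: t⁷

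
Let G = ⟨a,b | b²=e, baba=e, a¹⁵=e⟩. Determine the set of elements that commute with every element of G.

An element z ∈ Z(G) iff z commutes with every generator.
For example e is central: e·a = a = a·e; e·b = b = b·e.
Whereas a ∉ Z(G) since a·b = ab ≠ a¹⁴b = b·a.
Checking each of the 30 elements this way gives Z(G) = {e}, of order 1.

Answer: {e}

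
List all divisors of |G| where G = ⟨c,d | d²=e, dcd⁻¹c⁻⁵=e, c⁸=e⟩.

|G| = 16 = 2⁴. By Lagrange's theorem the order of any subgroup divides 16; the divisors of 16 are 1, 2, 4, 8, 16.

Answer: 1, 2, 4, 8, 16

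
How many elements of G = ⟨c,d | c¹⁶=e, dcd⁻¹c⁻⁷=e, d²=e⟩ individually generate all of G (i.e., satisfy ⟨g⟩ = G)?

⟨g⟩ = G would require ord(g) = |G| = 32, but the maximum element order in G is 16 < 32. So G is not cyclic and no single element generates it: the count is 0.

Answer: 0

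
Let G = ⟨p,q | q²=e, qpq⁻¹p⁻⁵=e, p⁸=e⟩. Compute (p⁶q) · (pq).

Compute (p⁶q) · (pq) by multiplying left to right and reducing via the relations at each step:
  (p⁶q) · p = p³q
  (p³q) · q = p³

Answer: p³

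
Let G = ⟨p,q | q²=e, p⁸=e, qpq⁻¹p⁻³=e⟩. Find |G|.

Enumerate words in the generators, reducing via the relations: the distinct elements are
  {e, p, q, pq, p², p³, p⁴, p⁵, p⁶, p⁷, p²q, p³q, p⁴q, p⁵q, p⁶q, p⁷q}.
No further products give new elements, so |G| = 16.

Answer: 16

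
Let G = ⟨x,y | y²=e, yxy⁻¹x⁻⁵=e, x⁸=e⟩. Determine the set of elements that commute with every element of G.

An element z ∈ Z(G) iff z commutes with every generator.
For example x² is central: (x²)·x = x³ = x·(x²); (x²)·y = x²y = y·(x²).
Whereas x ∉ Z(G) since x·y = xy ≠ x⁵y = y·x.
Checking each of the 16 elements this way gives Z(G) = {e, x², x⁴, x⁶}, of order 4.

Answer: {e, x², x⁴, x⁶}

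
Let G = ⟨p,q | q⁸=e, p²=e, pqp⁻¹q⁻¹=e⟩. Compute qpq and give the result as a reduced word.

Multiply left to right, reducing at each step:
  q · p = pq
  (pq) · q = pq²

Answer: pq²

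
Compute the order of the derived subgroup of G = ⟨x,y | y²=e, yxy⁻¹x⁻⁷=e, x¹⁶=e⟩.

G' = [G, G] is generated by all commutators. The generator-pair commutators are: [x, y] = x¹⁰.
The subgroup they normally generate is {e, x², x⁴, x⁶, x⁸, x¹⁰, x¹², x¹⁴}, of order 8.
Check: |G/G'| = 32/8 = 4 is the order of the abelianisation.

Answer: 8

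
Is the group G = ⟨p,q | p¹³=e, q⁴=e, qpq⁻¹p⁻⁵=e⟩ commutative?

p·q = pq but q·p = p⁵q, so p·q ≠ q·p and G is not abelian.

Answer: No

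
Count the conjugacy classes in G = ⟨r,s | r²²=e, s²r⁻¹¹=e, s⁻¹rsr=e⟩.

The conjugacy classes (representative and size) are:
  [e] (size 1), [r²¹] (size 2), [r²] (size 2), [r³] (size 2), [r¹⁸] (size 2), [r¹⁷] (size 2), [r⁶] (size 2), [r⁷] (size 2), [r⁸] (size 2), [r¹³] (size 2), [r¹²] (size 2), [r¹¹] (size 1), [r¹⁰s] (size 11), [r⁷s] (size 11).
Class equation: 1 + 2 + 2 + 2 + 2 + 2 + 2 + 2 + 2 + 2 + 2 + 1 + 11 + 11 = 44 = |G|. So G has 14 conjugacy classes.

Answer: 14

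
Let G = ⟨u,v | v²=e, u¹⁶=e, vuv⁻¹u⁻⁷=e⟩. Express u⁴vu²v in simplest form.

Multiply left to right, reducing at each step:
  (u⁴) · v = u⁴v
  (u⁴v) · u² = u²v
  (u²v) · v = u²

Answer: u²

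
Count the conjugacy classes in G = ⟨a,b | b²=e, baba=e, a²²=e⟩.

The conjugacy classes (representative and size) are:
  [e] (size 1), [a] (size 2), [a²] (size 2), [a¹⁹] (size 2), [a⁴] (size 2), [a⁵] (size 2), [a⁶] (size 2), [a⁷] (size 2), [a⁸] (size 2), [a¹³] (size 2), [a¹⁰] (size 2), [a¹¹] (size 1), [a⁶b] (size 11), [ab] (size 11).
Class equation: 1 + 2 + 2 + 2 + 2 + 2 + 2 + 2 + 2 + 2 + 2 + 1 + 11 + 11 = 44 = |G|. So G has 14 conjugacy classes.

Answer: 14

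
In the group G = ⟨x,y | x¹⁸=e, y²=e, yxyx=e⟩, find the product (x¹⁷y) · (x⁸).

Compute (x¹⁷y) · (x⁸) by multiplying left to right and reducing via the relations at each step:
  (x¹⁷y) · x⁸ = x⁹y

Answer: x⁹y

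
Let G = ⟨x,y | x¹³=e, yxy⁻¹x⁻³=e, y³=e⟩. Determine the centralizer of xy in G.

⟨xy⟩ ⊆ C_G(xy) since powers of xy commute with xy; so |C_G(xy)| ≥ |⟨xy⟩| = 3.
By orbit–stabilizer, |C_G(xy)| = |G| / |conj. class of xy| = 39 / 13 = 3.
The 3 elements commuting with xy are {e, xy, x⁴y²}.

Answer: {e, xy, x⁴y²}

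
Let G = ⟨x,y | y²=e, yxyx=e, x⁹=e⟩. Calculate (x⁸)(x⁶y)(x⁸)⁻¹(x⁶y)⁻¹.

[(x⁸), (x⁶y)] = (x⁸)·(x⁶y)·(x⁸)⁻¹·(x⁶y)⁻¹.
  (x⁸) · (x⁶y) = x⁵y
  (x⁵y) · x = x⁴y
  (x⁴y) · (x⁶y) = x⁷

Answer: x⁷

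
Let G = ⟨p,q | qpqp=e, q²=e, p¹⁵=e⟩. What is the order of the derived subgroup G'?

G' = [G, G] is generated by all commutators. The generator-pair commutators are: [p, q] = p².
The subgroup they normally generate is {e, p, p², p³, p⁴, p⁵, p⁶, p⁷, p⁸, p⁹, p¹⁰, p¹¹, p¹², p¹³, p¹⁴}, of order 15.
Check: |G/G'| = 30/15 = 2 is the order of the abelianisation.

Answer: 15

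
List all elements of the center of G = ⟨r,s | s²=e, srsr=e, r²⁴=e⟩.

An element z ∈ Z(G) iff z commutes with every generator.
For example r¹² is central: (r¹²)·r = r¹³ = r·(r¹²); (r¹²)·s = r¹²s = s·(r¹²).
Whereas r ∉ Z(G) since r·s = rs ≠ r²³s = s·r.
Checking each of the 48 elements this way gives Z(G) = {e, r¹²}, of order 2.

Answer: {e, r¹²}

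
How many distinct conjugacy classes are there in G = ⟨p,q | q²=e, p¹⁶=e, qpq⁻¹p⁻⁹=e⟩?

The conjugacy classes (representative and size) are:
  [e] (size 1), [p⁹] (size 2), [p²] (size 1), [p³] (size 2), [p⁴] (size 1), [p¹³] (size 2), [p⁶] (size 1), [p¹⁵] (size 2), [p⁸] (size 1), [p¹⁰] (size 1), [p¹²] (size 1), [p¹⁴] (size 1), [q] (size 2), [pq] (size 2), [p²q] (size 2), [p¹¹q] (size 2), [p⁴q] (size 2), [p¹³q] (size 2), [p¹⁴q] (size 2), [p¹⁵q] (size 2).
Class equation: 1 + 2 + 1 + 2 + 1 + 2 + 1 + 2 + 1 + 1 + 1 + 1 + 2 + 2 + 2 + 2 + 2 + 2 + 2 + 2 = 32 = |G|. So G has 20 conjugacy classes.

Answer: 20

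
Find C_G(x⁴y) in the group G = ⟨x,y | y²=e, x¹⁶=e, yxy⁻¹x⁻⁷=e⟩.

⟨x⁴y⟩ ⊆ C_G(x⁴y) since powers of x⁴y commute with x⁴y; so |C_G(x⁴y)| ≥ |⟨x⁴y⟩| = 2.
By orbit–stabilizer, |C_G(x⁴y)| = |G| / |conj. class of x⁴y| = 32 / 8 = 4.
The 4 elements commuting with x⁴y are {e, x⁸, x⁴y, x¹²y}.

Answer: {e, x⁸, x⁴y, x¹²y}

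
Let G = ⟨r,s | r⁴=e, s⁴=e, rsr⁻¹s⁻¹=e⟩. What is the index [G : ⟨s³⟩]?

First find ord(s³) by computing successive powers:
  (s³)¹ = s³, (s³)² = s², (s³)³ = s, (s³)⁴ = e.
So |⟨s³⟩| = ord(s³) = 4. With |G| = 16, by Lagrange [G : ⟨s³⟩] = 16/4 = 4.

Answer: 4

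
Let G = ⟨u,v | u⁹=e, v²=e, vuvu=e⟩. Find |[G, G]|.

G' = [G, G] is generated by all commutators. The generator-pair commutators are: [u, v] = u².
The subgroup they normally generate is {e, u, u², u³, u⁴, u⁵, u⁶, u⁷, u⁸}, of order 9.
Check: |G/G'| = 18/9 = 2 is the order of the abelianisation.

Answer: 9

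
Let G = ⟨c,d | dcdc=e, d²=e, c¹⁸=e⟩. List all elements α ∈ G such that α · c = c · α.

⟨c⟩ ⊆ C_G(c) since powers of c commute with c; so |C_G(c)| ≥ |⟨c⟩| = 18.
By orbit–stabilizer, |C_G(c)| = |G| / |conj. class of c| = 36 / 2 = 18.
The 18 elements commuting with c are {e, c, c², c³, c⁴, c⁵, c⁶, c⁷, c⁸, c⁹, c¹⁰, c¹¹, c¹², c¹³, c¹⁴, c¹⁵, c¹⁶, c¹⁷}.

Answer: {e, c, c², c³, c⁴, c⁵, c⁶, c⁷, c⁸, c⁹, c¹⁰, c¹¹, c¹², c¹³, c¹⁴, c¹⁵, c¹⁶, c¹⁷}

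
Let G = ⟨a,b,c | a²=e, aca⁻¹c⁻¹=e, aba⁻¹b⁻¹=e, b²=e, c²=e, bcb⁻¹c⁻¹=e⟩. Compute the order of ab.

Compute successive powers until reaching e:
  (ab)¹ = ab, (ab)² = e.
The smallest positive k with (ab)ᵏ = e is 2.

Answer: 2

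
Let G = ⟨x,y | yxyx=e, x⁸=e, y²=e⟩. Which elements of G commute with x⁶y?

⟨x⁶y⟩ ⊆ C_G(x⁶y) since powers of x⁶y commute with x⁶y; so |C_G(x⁶y)| ≥ |⟨x⁶y⟩| = 2.
By orbit–stabilizer, |C_G(x⁶y)| = |G| / |conj. class of x⁶y| = 16 / 4 = 4.
The 4 elements commuting with x⁶y are {e, x⁴, x²y, x⁶y}.

Answer: {e, x⁴, x²y, x⁶y}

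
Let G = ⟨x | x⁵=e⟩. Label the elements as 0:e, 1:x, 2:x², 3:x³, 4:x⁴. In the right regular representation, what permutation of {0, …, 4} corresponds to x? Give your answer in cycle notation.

(0 1 2 3 4)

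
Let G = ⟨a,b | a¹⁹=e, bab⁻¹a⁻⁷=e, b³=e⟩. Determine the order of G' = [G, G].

G' = [G, G] is generated by all commutators. The generator-pair commutators are: [a, b] = a¹³.
The subgroup they normally generate is {e, a, a², a³, a⁴, a⁵, a⁶, a⁷, a⁸, a⁹, a¹⁰, a¹¹, a¹², a¹³, a¹⁴, a¹⁵, a¹⁶, a¹⁷, a¹⁸}, of order 19.
Check: |G/G'| = 57/19 = 3 is the order of the abelianisation.

Answer: 19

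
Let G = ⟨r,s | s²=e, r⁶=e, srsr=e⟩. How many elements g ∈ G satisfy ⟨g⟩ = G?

⟨g⟩ = G would require ord(g) = |G| = 12, but the maximum element order in G is 6 < 12. So G is not cyclic and no single element generates it: the count is 0.

Answer: 0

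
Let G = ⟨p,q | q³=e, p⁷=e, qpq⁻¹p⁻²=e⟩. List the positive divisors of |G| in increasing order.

|G| = 21 = 3 · 7. By Lagrange's theorem the order of any subgroup divides 21; the divisors of 21 are 1, 3, 7, 21.

Answer: 1, 3, 7, 21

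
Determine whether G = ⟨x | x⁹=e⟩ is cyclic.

|G| = 9. The element x has order 9 (its powers give 9 distinct elements), so ⟨x⟩ = G and G is cyclic.

Answer: Yes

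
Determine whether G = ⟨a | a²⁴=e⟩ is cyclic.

|G| = 24. The element a has order 24 (its powers give 24 distinct elements), so ⟨a⟩ = G and G is cyclic.

Answer: Yes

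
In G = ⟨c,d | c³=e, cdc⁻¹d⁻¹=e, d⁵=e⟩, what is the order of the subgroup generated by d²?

|⟨d²⟩| equals the order of d². Compute successive powers until reaching e:
  (d²)¹ = d², (d²)² = d⁴, (d²)³ = d, (d²)⁴ = d³, (d²)⁵ = e.
The smallest positive k with (d²)ᵏ = e is 5, so |⟨d²⟩| = 5.

Answer: 5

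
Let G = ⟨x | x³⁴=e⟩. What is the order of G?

G is generated by a single element, so G is cyclic. The relator gives x³⁴ = e and no smaller power is forced to be e, so the 34 powers {e, x, x², x³, x⁴, x⁵, x⁶, x⁷, x⁸, x⁹, x²², x²³, x²¹, x²⁰, x²⁴, x²⁵, x²⁶, x²⁷, x²⁸, x²⁹, x³², x³³, x³¹, x³⁰, x¹², x¹³, x¹¹, x¹⁰, x¹⁴, x¹⁵, x¹⁶, x¹⁷, x¹⁸, x¹⁹} are distinct. Hence |G| = 34.

Answer: 34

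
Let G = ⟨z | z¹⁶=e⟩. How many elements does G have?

G is generated by a single element, so G is cyclic. The relator gives z¹⁶ = e and no smaller power is forced to be e, so the 16 powers {e, z, z², z³, z⁴, z⁵, z⁶, z⁷, z⁸, z⁹, z¹², z¹³, z¹¹, z¹⁰, z¹⁴, z¹⁵} are distinct. Hence |G| = 16.

Answer: 16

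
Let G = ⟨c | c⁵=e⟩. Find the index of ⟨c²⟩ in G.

First find ord(c²) by computing successive powers:
  (c²)¹ = c², (c²)² = c⁴, (c²)³ = c, (c²)⁴ = c³, (c²)⁵ = e.
So |⟨c²⟩| = ord(c²) = 5. With |G| = 5, by Lagrange [G : ⟨c²⟩] = 5/5 = 1.

Answer: 1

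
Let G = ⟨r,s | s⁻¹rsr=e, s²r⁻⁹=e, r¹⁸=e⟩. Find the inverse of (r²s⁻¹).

The order of (r²s⁻¹) is 4 (smallest k with (r²s⁻¹)ᵏ = e), so (r²s⁻¹)⁻¹ = (r²s⁻¹)³ = r²s.
Check: (r²s⁻¹) · (r²s) → (r²s⁻¹) · r² = s⁻¹;   (s⁻¹) · s = e, giving e as required.

Answer: r²s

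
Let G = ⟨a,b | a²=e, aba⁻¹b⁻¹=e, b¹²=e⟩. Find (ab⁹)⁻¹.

The order of (ab⁹) is 4 (smallest k with (ab⁹)ᵏ = e), so (ab⁹)⁻¹ = (ab⁹)³ = ab³.
Check: (ab⁹) · (ab³) → (ab⁹) · a = b⁹;   (b⁹) · b³ = e, giving e as required.

Answer: ab³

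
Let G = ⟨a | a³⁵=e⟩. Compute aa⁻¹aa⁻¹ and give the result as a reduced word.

Multiply left to right, reducing at each step:
  a · a⁻¹ = e
  e · a = a
  a · a⁻¹ = e

Answer: e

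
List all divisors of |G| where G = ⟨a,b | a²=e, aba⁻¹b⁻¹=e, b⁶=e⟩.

|G| = 12 = 2² · 3. By Lagrange's theorem the order of any subgroup divides 12; the divisors of 12 are 1, 2, 3, 4, 6, 12.

Answer: 1, 2, 3, 4, 6, 12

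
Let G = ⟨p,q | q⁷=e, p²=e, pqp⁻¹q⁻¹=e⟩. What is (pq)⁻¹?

The order of (pq) is 14 (smallest k with (pq)ᵏ = e), so (pq)⁻¹ = (pq)¹³ = pq⁶.
Check: (pq) · (pq⁶) → (pq) · p = q;   q · q⁶ = e, giving e as required.

Answer: pq⁶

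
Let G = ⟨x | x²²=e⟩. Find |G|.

G is generated by a single element, so G is cyclic. The relator gives x²² = e and no smaller power is forced to be e, so the 22 powers {e, x, x², x³, x⁴, x⁵, x⁶, x⁷, x⁸, x⁹, x²¹, x²⁰, x¹², x¹³, x¹¹, x¹⁰, x¹⁴, x¹⁵, x¹⁶, x¹⁷, x¹⁸, x¹⁹} are distinct. Hence |G| = 22.

Answer: 22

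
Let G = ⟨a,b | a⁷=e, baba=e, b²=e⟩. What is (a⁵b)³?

Compute successive powers of (a⁵b), reducing at each step:
  (a⁵b)²: (a⁵b) · a⁵ = b;   b · b = e
  (a⁵b)³: e · a⁵ = a⁵;   (a⁵) · b = a⁵b

Answer: a⁵b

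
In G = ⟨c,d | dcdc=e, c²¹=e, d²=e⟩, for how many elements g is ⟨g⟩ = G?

⟨g⟩ = G would require ord(g) = |G| = 42, but the maximum element order in G is 21 < 42. So G is not cyclic and no single element generates it: the count is 0.

Answer: 0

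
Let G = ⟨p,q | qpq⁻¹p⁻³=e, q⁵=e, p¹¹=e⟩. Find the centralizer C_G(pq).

⟨pq⟩ ⊆ C_G(pq) since powers of pq commute with pq; so |C_G(pq)| ≥ |⟨pq⟩| = 5.
By orbit–stabilizer, |C_G(pq)| = |G| / |conj. class of pq| = 55 / 11 = 5.
The 5 elements commuting with pq are {e, pq, p²q³, p⁴q², p⁷q⁴}.

Answer: {e, pq, p²q³, p⁴q², p⁷q⁴}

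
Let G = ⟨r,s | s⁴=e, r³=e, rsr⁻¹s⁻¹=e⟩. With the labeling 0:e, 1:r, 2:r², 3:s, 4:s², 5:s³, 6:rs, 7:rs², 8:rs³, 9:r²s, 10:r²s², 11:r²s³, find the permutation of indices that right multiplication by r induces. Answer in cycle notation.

(0 1 2)(3 6 9)(4 7 10)(5 8 11)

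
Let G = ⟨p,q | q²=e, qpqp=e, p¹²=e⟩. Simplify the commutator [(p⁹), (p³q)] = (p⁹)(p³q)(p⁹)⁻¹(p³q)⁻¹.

[(p⁹), (p³q)] = (p⁹)·(p³q)·(p⁹)⁻¹·(p³q)⁻¹.
  (p⁹) · (p³q) = q
  q · (p³) = p⁹q
  (p⁹q) · (p³q) = p⁶

Answer: p⁶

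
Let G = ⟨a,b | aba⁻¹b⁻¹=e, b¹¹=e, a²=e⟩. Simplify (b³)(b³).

Compute (b³) · (b³) by multiplying left to right and reducing via the relations at each step:
  (b³) · b³ = b⁶

Answer: b⁶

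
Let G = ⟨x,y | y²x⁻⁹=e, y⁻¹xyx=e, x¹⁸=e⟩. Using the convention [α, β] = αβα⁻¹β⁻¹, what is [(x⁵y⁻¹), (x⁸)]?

[(x⁵y⁻¹), (x⁸)] = (x⁵y⁻¹)·(x⁸)·(x⁵y⁻¹)⁻¹·(x⁸)⁻¹.
  (x⁵y⁻¹) · (x⁸) = x⁶y
  (x⁶y) · (x⁵y) = x¹⁰
  (x¹⁰) · (x¹⁰) = x²

Answer: x²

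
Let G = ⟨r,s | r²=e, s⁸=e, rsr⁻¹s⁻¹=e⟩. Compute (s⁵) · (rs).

Compute (s⁵) · (rs) by multiplying left to right and reducing via the relations at each step:
  (s⁵) · r = rs⁵
  (rs⁵) · s = rs⁶

Answer: rs⁶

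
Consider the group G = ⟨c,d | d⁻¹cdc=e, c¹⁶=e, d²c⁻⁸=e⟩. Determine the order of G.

Enumerate words in the generators, reducing via the relations: the distinct elements are
  {c, d, e, cd, c², c³, c⁴, c⁵, c⁶, c⁷, c⁸, c⁹, c²d, c³d, c¹², c¹³, c¹¹, c¹⁰, c¹⁴, c¹⁵, c⁴d, c⁵d, c⁶d, c⁷d, d⁻¹, cd⁻¹, c²d⁻¹, c³d⁻¹, c⁴d⁻¹, c⁵d⁻¹, c⁶d⁻¹, c⁷d⁻¹}.
No further products give new elements, so |G| = 32.

Answer: 32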